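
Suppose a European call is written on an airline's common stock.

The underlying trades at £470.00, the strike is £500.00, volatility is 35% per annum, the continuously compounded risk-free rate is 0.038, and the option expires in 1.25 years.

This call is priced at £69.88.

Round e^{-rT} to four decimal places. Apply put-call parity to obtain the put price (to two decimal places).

£76.68

exp(−rT) = exp(−0.038·1.25) = 0.9536
Put-call parity: C − P = S − K·e^(−rT) = 470 − 500·0.9536 = 470 − 476.8000 = -6.8000
P = C − (C − P) = 69.88 − (-6.8000) = 76.6800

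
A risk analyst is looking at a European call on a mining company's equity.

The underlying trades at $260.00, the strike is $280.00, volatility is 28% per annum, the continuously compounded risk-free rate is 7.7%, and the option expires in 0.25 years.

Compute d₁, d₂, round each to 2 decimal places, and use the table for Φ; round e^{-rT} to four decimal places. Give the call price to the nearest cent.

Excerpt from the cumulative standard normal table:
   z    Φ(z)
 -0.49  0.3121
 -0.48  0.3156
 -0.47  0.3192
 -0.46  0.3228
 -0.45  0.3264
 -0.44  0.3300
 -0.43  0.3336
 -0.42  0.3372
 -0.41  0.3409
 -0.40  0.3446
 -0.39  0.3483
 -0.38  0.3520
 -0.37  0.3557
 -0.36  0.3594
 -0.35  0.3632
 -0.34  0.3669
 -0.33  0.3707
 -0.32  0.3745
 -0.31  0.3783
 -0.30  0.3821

σ√T = 0.28·√0.25 = 0.1400
d₁ = [ln(260/280) + (0.077 + 0.28²/2)·0.25] / 0.1400 = [-0.0741 + 0.0290] / 0.1400 = -0.3218 → -0.32
d₂ = d₁ − σ√T = -0.3218 − 0.1400 = -0.4618 → -0.46
exp(−rT) = exp(−0.077·0.25) = 0.9809
C = 260·N(-0.32) − 280·0.9809·N(-0.46) = 260·0.3745 − 280·0.9809·0.3228 = 97.3700 − 88.6577 = 8.7123

$8.71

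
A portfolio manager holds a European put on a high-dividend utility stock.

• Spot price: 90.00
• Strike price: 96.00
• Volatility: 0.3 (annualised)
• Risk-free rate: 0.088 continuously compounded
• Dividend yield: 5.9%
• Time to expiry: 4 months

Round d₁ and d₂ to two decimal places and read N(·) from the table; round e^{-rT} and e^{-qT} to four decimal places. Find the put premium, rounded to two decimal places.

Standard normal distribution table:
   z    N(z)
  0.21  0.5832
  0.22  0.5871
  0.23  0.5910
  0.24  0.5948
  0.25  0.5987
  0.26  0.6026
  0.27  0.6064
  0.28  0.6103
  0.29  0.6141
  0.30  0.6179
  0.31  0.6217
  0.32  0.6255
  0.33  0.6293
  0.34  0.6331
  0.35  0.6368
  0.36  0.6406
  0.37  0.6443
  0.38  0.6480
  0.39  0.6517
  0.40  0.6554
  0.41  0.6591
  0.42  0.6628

σ√T = 0.3 × 0.5774 = 0.1732
d₁ = [ln(90/96) + (0.088 − 0.059 + 0.3²/2)·0.3333] / 0.1732 = [-0.0645 + 0.0247] / 0.1732 = -0.2302 ⇒ -0.23
d₂ = d₁ − σ√T = -0.2302 − 0.1732 = -0.4034 ⇒ -0.40
exp(−qT) = exp(−0.059·0.3333) = 0.9805;  exp(−rT) = exp(−0.088·0.3333) = 0.9711
N(−d₂) = N(0.40) = 0.6554;  N(−d₁) = N(0.23) = 0.5910
P = 96·0.9711·0.6554 − 90·0.9805·0.5910 = 61.1001 − 52.1528 = 8.9473

8.95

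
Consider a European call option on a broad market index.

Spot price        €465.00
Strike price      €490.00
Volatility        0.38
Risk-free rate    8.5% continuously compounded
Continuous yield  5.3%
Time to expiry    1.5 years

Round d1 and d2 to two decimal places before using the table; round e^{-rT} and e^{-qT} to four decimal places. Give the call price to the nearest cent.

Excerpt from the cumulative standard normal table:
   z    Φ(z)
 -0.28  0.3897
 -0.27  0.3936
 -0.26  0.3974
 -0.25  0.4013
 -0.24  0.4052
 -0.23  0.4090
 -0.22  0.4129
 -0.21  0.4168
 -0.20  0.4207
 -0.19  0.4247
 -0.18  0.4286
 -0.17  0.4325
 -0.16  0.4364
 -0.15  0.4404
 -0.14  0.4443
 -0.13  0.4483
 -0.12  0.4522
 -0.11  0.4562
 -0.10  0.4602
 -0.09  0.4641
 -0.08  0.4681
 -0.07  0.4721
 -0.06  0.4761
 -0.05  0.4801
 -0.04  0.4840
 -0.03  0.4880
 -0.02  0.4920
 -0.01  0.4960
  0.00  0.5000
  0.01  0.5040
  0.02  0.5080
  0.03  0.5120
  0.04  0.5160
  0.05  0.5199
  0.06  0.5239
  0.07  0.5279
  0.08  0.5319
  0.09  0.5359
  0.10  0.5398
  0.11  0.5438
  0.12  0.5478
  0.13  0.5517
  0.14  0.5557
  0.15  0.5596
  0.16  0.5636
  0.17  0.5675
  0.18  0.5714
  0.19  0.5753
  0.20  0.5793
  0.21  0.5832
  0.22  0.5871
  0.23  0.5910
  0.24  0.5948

T = 1.5;  σ√T = 0.4654
d₁ = [ln(465/490) + (0.085 − 0.053 + ½·0.38²)·1.5] / (σ√T) = (-0.0524 + 0.1563) / 0.4654 = 0.2233 ≈ 0.22
d₂ = 0.2233 − 0.4654 = -0.2421 ≈ -0.24
e^(−qT) = e^(−0.053·1.5) = 0.9236;  e^(−rT) = e^(−0.085·1.5) = 0.8803
N(d₁) = N(0.22) = 0.5871;  N(d₂) = N(-0.24) = 0.4052
C = 465·0.9236·0.5871 − 490·0.8803·0.4052 = 252.1442 − 174.7818 = 77.3624

€77.36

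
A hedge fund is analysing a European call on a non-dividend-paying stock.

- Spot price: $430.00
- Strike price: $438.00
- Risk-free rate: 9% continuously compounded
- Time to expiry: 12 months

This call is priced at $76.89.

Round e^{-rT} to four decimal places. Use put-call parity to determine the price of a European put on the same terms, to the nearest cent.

e^(−rT) = e^(−0.09·1) = 0.9139
Put-call parity: C − P = S − K·e^(−rT) = 430 − 438·0.9139 = 430 − 400.2882 = 29.7118
P = C − (C − P) = 76.89 − (29.7118) = 47.1782

$47.18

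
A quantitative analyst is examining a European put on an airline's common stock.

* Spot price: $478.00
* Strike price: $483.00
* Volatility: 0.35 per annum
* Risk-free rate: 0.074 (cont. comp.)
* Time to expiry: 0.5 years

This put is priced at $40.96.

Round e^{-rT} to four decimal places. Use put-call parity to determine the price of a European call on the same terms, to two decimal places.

exp(−rT) = exp(−0.074·0.5) = 0.9637
Put-call parity: C − P = S − K·e^(−rT) = 478 − 483·0.9637 = 478 − 465.4671 = 12.5329
C = P + (C − P) = 40.96 + (12.5329) = 53.4929

$53.49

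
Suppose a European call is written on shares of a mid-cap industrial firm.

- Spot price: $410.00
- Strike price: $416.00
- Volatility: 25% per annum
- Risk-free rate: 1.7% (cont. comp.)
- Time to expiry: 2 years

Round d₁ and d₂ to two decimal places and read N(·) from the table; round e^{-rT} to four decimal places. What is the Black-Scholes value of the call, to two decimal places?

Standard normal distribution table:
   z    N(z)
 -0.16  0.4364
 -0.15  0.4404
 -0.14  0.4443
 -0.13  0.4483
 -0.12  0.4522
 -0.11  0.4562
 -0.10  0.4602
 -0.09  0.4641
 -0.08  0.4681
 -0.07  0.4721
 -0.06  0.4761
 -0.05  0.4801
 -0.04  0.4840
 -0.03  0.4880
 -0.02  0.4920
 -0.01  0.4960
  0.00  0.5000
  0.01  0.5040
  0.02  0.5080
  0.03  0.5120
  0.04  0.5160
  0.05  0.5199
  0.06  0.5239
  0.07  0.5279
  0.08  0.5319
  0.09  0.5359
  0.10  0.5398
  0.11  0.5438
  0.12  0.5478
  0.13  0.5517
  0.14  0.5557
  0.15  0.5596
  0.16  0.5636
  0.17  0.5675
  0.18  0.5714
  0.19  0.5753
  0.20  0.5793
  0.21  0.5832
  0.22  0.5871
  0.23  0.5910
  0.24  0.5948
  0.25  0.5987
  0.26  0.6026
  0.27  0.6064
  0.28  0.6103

$60.48

σ√T = 0.25·√2 = 0.3536
d₁ = [ln(410/416) + (0.017 + 0.25²/2)·2] / 0.3536 = [-0.0145 + 0.0965] / 0.3536 = 0.2319 → 0.23
d₂ = d₁ − σ√T = 0.2319 − 0.3536 = -0.1217 → -0.12
exp(−rT) = exp(−0.017·2) = 0.9666
C = 410·N(0.23) − 416·0.9666·N(-0.12) = 410·0.5910 − 416·0.9666·0.4522 = 242.3100 − 181.8322 = 60.4778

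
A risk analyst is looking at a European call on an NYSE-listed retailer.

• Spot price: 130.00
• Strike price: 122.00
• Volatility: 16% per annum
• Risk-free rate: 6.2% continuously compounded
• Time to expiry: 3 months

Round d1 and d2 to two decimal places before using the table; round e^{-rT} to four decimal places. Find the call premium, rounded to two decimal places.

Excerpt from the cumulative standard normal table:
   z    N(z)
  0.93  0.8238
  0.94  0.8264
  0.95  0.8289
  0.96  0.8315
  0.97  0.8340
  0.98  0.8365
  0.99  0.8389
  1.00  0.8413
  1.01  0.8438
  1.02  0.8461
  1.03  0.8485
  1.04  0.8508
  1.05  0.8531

σ√T = 0.16 × 0.5000 = 0.0800
d₁ = [ln(130/122) + (0.062 + 0.16²/2)·0.25] / 0.0800 = [0.0635 + 0.0187] / 0.0800 = 1.0277 → 1.03
d₂ = d₁ − σ√T = 1.0277 − 0.0800 = 0.9477 → 0.95
exp(−rT) = exp(−0.062·0.25) = 0.9846
C = 130·N(1.03) − 122·0.9846·N(0.95) = 130·0.8485 − 122·0.9846·0.8289 = 110.3050 − 99.5685 = 10.7365

10.74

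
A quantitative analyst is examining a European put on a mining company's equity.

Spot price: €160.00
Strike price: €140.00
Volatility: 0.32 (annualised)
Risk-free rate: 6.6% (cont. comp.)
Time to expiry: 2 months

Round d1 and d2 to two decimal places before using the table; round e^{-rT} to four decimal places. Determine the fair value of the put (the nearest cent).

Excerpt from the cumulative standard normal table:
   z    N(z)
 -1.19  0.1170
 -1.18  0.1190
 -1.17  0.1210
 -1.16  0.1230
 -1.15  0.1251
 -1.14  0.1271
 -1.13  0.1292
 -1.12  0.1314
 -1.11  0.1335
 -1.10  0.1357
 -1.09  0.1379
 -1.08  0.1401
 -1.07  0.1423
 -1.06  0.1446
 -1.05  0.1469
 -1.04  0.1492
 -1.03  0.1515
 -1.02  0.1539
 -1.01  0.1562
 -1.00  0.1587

σ√T = 0.32 × 0.4082 = 0.1306
d₁ = [ln(160/140) + (0.066 + ½·0.32²)·0.1667] / (σ√T) = (0.1335 + 0.0195) / 0.1306 = 1.1717 ⇒ 1.17
d₂ = 1.1717 − 0.1306 = 1.0410 ⇒ 1.04
exp(−rT) = exp(−0.066·0.1667) = 0.9891
N(−d₂) = N(-1.04) = 0.1492;  N(−d₁) = N(-1.17) = 0.1210
P = 140·0.9891·0.1492 − 160·0.1210 = 20.6603 − 19.3600 = 1.3003

€1.30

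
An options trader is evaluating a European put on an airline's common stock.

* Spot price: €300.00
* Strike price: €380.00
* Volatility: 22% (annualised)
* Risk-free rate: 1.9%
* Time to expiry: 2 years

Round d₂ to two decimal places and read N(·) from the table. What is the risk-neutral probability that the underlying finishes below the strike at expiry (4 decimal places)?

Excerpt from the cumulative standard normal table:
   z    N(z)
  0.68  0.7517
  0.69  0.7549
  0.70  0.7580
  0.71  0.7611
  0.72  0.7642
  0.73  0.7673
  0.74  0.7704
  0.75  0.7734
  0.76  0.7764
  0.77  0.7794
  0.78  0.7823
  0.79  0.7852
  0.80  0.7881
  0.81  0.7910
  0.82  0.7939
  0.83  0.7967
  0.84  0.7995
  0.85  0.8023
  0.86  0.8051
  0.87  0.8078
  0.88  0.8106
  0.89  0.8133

σ√T = 0.22 × 1.4142 = 0.3111
d₁ = [ln(300/380) + (0.019 + 0.22²/2)·2] / 0.3111 = [-0.2364 + 0.0864] / 0.3111 = -0.4821 → -0.48
d₂ = d₁ − σ√T = -0.4821 − 0.3111 = -0.7932 → -0.79
Risk-neutral Pr[S_T < K] = N(−d₂) = N(0.79) = 0.7852

0.7852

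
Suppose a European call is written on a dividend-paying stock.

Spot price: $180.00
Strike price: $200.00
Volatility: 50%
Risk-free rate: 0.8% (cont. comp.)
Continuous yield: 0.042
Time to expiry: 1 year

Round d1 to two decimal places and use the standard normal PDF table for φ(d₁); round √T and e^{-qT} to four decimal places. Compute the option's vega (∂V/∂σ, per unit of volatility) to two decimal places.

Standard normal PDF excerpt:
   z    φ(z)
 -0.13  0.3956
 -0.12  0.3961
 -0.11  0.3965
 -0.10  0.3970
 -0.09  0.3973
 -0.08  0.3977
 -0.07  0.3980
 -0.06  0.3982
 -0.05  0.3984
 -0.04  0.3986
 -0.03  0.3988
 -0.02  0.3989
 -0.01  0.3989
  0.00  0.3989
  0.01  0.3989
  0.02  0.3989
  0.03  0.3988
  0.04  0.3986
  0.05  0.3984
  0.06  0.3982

68.83

σ√T = 0.5 × 1.0000 = 0.5000
d₁ = [ln(180/200) + (0.008 − 0.042 + 0.5²/2)·1] / 0.5000 = [-0.1054 + 0.0910] / 0.5000 = -0.0287 ⇒ -0.03
√T = √1 = 1.0000
φ(d₁) = φ(-0.03) = 0.3988
exp(−qT) = exp(−0.042·1) = 0.9589
vega = S·exp(−qT)·φ(d₁)·√T = 180·0.9589·0.3988·1.0000 = 68.8337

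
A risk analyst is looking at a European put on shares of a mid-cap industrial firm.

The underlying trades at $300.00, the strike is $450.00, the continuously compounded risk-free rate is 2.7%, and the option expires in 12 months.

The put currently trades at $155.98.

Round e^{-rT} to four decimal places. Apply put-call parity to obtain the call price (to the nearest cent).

exp(−rT) = exp(−0.027·1) = 0.9734
Put-call parity: C − P = S − K·e^(−rT) = 300 − 450·0.9734 = 300 − 438.0300 = -138.0300
C = P + (C − P) = 155.98 + (-138.0300) = 17.9500

$17.95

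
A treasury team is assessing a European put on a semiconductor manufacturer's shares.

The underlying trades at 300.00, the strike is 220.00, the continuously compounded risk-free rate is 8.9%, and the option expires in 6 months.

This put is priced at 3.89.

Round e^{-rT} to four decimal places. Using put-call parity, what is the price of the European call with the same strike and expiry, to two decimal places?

93.46

exp(−rT) = exp(−0.089·0.5) = 0.9565
Put-call parity: C − P = S − K·e^(−rT) = 300 − 220·0.9565 = 300 − 210.4300 = 89.5700
C = P + (C − P) = 3.89 + (89.5700) = 93.4600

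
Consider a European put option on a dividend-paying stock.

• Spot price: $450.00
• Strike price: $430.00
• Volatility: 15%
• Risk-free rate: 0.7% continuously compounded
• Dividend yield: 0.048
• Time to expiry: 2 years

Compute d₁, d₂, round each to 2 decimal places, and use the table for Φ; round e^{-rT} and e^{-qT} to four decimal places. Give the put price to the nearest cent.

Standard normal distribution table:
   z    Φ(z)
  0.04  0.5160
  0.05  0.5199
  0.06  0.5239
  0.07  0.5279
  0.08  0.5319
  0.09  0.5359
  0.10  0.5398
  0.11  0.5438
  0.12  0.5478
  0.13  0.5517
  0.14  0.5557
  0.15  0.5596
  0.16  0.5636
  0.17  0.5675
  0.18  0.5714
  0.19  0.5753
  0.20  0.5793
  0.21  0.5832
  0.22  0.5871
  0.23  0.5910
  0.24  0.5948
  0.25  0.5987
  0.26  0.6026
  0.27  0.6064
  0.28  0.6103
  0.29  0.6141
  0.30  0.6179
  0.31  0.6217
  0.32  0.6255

T = 2;  σ√T = 0.2121
d₁ = [ln(450/430) + (0.007 − 0.048 + 0.15²/2)·2] / 0.2121 = [0.0455 − 0.0595] / 0.2121 = -0.0662 → -0.07
d₂ = d₁ − σ√T = -0.0662 − 0.2121 = -0.2783 → -0.28
e^(−qT) = e^(−0.048·2) = 0.9085;  e^(−rT) = e^(−0.007·2) = 0.9861
P = 430·0.9861·N(0.28) − 450·0.9085·N(0.07) = 430·0.9861·0.6103 − 450·0.9085·0.5279 = 258.7812 − 215.8187 = 42.9625

$42.96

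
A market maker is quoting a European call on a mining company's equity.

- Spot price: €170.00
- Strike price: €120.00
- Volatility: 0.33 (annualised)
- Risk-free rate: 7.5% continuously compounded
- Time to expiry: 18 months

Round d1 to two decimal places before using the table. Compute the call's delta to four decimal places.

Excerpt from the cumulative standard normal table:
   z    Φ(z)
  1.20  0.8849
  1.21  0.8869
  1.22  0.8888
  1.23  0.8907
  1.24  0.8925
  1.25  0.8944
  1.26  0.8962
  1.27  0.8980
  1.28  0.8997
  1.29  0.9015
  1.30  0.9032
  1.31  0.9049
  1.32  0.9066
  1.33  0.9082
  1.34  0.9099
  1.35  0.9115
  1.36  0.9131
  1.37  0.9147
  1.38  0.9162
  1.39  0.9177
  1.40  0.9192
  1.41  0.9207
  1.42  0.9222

σ√T = 0.33 × 1.2247 = 0.4042
ln(S/K) + (r + σ²/2)T = ln(170/120) + (0.075 + 0.33²/2)·1.5 = 0.3483 + 0.1942 = 0.5425
d₁ = 0.5425 / 0.4042 = 1.3422 → 1.34
N(d₁) = N(1.34) = 0.9099
Δ_call = N(d₁) = 0.9099

0.9099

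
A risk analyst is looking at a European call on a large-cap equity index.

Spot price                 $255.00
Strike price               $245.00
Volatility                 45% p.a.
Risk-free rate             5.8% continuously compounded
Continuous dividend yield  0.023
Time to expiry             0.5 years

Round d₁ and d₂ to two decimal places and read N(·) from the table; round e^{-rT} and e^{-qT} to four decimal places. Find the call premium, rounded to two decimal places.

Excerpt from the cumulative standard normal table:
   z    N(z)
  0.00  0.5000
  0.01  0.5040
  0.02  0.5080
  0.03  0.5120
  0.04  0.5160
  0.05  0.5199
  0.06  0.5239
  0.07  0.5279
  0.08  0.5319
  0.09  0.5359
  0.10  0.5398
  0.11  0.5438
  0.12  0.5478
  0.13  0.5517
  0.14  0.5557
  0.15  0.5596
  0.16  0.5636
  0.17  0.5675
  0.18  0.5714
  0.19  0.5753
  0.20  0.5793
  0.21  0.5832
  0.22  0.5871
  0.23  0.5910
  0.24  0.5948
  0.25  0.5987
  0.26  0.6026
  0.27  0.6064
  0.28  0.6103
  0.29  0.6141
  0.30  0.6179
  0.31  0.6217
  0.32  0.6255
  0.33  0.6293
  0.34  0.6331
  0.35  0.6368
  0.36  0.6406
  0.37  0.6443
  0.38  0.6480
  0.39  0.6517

$38.70

σ√T = 0.45·√0.5 = 0.3182
ln(S/K) + (r − q + σ²/2)T = ln(255/245) + (0.058 − 0.023 + 0.45²/2)·0.5 = 0.0400 + 0.0681 = 0.1081
d₁ = 0.1081 / 0.3182 = 0.3398 ⇒ 0.34
d₂ = d₁ − σ√T = 0.3398 − 0.3182 = 0.0216 ⇒ 0.02
e^(−qT) = e^(−0.023·0.5) = 0.9886;  e^(−rT) = e^(−0.058·0.5) = 0.9714
N(d₁) = N(0.34) = 0.6331;  N(d₂) = N(0.02) = 0.5080
C = 255·0.9886·0.6331 − 245·0.9714·0.5080 = 159.6001 − 120.9004 = 38.6996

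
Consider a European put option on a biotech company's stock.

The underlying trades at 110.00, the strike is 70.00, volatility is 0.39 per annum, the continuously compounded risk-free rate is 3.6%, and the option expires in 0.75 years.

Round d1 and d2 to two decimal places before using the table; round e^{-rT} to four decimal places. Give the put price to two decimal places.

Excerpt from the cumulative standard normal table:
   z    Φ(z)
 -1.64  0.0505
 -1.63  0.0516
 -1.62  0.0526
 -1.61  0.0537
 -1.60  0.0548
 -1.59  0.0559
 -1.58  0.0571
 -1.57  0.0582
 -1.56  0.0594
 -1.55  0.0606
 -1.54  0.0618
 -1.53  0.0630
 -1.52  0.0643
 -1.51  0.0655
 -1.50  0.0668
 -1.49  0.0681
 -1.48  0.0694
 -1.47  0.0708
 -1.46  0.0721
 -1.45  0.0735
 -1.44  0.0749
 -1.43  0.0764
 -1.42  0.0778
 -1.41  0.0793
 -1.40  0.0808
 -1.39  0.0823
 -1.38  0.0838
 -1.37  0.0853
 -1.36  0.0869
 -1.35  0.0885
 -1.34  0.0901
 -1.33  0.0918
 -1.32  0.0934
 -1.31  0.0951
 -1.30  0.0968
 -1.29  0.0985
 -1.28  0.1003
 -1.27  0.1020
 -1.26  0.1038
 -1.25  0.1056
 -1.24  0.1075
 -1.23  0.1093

σ√T = 0.39·√0.75 = 0.3377
d₁ = [ln(110/70) + (0.036 + 0.39²/2)·0.75] / 0.3377 = [0.4520 + 0.0840] / 0.3377 = 1.5870 ⇒ 1.59
d₂ = d₁ − σ√T = 1.5870 − 0.3377 = 1.2493 ⇒ 1.25
exp(−rT) = exp(−0.036·0.75) = 0.9734
P = 70·0.9734·N(-1.25) − 110·N(-1.59) = 70·0.9734·0.1056 − 110·0.0559 = 7.1954 − 6.1490 = 1.0464

1.05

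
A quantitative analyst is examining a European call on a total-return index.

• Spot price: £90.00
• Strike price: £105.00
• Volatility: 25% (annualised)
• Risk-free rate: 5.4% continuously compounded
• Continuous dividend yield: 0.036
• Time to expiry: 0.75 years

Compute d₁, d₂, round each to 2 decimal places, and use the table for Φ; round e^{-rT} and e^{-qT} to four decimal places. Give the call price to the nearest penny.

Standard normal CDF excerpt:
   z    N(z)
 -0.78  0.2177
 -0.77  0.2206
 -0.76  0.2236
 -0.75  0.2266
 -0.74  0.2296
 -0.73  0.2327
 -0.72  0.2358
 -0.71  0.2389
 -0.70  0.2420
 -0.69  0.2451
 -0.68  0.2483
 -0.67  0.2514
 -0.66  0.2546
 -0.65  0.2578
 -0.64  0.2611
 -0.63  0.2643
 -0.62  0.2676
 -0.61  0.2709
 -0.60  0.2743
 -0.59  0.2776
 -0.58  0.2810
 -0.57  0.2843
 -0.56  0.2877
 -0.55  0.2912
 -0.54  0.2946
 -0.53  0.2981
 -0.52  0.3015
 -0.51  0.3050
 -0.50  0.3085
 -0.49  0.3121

£3.26

σ√T = 0.25 × 0.8660 = 0.2165
d₁ = [ln(90/105) + (0.054 − 0.036 + 0.25²/2)·0.75] / 0.2165 = [-0.1542 + 0.0369] / 0.2165 = -0.5414 ≈ -0.54
d₂ = d₁ − σ√T = -0.5414 − 0.2165 = -0.7579 ≈ -0.76
exp(−qT) = exp(−0.036·0.75) = 0.9734;  exp(−rT) = exp(−0.054·0.75) = 0.9603
C = 90·0.9734·N(-0.54) − 105·0.9603·N(-0.76) = 90·0.9734·0.2946 − 105·0.9603·0.2236 = 25.8087 − 22.5459 = 3.2628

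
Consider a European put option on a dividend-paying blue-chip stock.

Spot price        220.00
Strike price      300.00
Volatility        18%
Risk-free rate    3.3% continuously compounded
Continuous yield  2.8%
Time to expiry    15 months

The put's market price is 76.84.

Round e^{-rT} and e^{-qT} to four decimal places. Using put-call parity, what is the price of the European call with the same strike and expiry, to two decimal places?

exp(−qT) = exp(−0.028·1.25) = 0.9656;  exp(−rT) = exp(−0.033·1.25) = 0.9596
Put-call parity: C − P = S·e^(−qT) − K·e^(−rT) = 220·0.9656 − 300·0.9596 = 212.4320 − 287.8800 = -75.4480
C = P + (C − P) = 76.84 + (-75.4480) = 1.3920

1.39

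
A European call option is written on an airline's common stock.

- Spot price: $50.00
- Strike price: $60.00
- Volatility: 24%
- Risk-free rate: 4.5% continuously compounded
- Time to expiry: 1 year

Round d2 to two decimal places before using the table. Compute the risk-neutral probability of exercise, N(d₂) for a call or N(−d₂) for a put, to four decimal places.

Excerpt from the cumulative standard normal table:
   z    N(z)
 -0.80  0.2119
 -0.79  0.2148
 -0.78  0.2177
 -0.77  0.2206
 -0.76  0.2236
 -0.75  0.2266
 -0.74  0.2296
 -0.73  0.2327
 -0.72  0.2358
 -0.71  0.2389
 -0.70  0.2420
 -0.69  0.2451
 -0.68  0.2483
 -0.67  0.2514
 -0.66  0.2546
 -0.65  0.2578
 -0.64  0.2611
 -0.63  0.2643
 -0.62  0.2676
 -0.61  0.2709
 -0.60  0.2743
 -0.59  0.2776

σ√T = 0.24 × 1.0000 = 0.2400
d₁ = [ln(50/60) + (0.045 + 0.24²/2)·1] / 0.2400 = [-0.1823 + 0.0738] / 0.2400 = -0.4522 ⇒ -0.45
d₂ = d₁ − σ√T = -0.4522 − 0.2400 = -0.6922 ⇒ -0.69
Pr(exercise) under Q = N(d₂) = 0.2451

0.2451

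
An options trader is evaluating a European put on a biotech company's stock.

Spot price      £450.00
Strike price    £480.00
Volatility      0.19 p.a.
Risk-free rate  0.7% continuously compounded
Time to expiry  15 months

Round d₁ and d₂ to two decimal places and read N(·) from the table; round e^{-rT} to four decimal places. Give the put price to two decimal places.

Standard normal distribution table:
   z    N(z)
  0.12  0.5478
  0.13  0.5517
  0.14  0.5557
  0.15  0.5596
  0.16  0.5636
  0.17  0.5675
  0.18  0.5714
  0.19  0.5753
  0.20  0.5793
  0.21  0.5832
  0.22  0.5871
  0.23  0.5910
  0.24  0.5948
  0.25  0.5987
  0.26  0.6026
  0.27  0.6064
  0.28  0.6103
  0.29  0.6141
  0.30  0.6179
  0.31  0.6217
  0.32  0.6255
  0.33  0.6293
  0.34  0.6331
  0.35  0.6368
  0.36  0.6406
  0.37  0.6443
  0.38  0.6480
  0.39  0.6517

£52.95

T = 1.25;  σ√T = 0.2124
ln(S/K) + (r + σ²/2)T = ln(450/480) + (0.007 + 0.19²/2)·1.25 = -0.0645 + 0.0313 = -0.0332
d₁ = -0.0332 / 0.2124 = -0.1564 ⇒ -0.16
d₂ = d₁ − σ√T = -0.1564 − 0.2124 = -0.3688 ⇒ -0.37
e^(−rT) = e^(−0.007·1.25) = 0.9913
N(−d₂) = N(0.37) = 0.6443;  N(−d₁) = N(0.16) = 0.5636
P = 480·0.9913·0.6443 − 450·0.5636 = 306.5734 − 253.6200 = 52.9534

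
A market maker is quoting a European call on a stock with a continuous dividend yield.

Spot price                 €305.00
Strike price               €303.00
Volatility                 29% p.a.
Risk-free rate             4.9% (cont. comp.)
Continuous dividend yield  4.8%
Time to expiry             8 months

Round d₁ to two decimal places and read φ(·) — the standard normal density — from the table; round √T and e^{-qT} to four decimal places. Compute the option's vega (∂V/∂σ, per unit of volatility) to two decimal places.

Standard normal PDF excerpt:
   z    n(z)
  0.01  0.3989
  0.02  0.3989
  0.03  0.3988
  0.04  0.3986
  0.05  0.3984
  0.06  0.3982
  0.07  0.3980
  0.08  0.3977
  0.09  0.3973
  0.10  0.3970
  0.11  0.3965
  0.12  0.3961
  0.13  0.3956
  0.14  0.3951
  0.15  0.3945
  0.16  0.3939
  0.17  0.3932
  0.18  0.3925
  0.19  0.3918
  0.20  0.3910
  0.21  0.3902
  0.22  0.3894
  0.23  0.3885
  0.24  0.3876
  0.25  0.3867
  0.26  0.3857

σ√T = 0.29·√0.6667 = 0.2368
ln(S/K) + (r − q + σ²/2)T = ln(305/303) + (0.049 − 0.048 + 0.29²/2)·0.6667 = 0.0066 + 0.0287 = 0.0353
d₁ = 0.0353 / 0.2368 = 0.1490 ≈ 0.15
√T = √0.6667 = 0.8165
φ(d₁) = φ(0.15) = 0.3945
exp(−qT) = exp(−0.048·0.6667) = 0.9685
vega = S·exp(−qT)·φ(d₁)·√T = 305·0.9685·0.3945·0.8165 = 95.1487

95.15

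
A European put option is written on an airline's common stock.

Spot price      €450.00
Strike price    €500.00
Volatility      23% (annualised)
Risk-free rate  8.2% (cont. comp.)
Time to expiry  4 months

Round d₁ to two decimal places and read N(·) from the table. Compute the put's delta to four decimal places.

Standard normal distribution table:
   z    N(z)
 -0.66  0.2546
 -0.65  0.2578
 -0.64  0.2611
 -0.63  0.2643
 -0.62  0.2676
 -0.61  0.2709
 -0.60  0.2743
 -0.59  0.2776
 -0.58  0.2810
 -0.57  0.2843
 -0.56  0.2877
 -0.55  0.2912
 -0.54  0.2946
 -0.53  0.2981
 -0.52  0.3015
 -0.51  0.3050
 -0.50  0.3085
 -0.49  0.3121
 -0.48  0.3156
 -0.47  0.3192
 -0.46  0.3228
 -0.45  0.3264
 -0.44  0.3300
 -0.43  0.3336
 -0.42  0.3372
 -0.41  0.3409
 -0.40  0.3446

σ√T = 0.23 × 0.5774 = 0.1328
d₁ = [ln(450/500) + (0.082 + 0.23²/2)·0.3333] / 0.1328 = [-0.1054 + 0.0362] / 0.1328 = -0.5212 which rounds to -0.52
N(d₁) = N(-0.52) = 0.3015
Δ_put = N(d₁) − 1 = 0.3015 − 1 = -0.6985

-0.6985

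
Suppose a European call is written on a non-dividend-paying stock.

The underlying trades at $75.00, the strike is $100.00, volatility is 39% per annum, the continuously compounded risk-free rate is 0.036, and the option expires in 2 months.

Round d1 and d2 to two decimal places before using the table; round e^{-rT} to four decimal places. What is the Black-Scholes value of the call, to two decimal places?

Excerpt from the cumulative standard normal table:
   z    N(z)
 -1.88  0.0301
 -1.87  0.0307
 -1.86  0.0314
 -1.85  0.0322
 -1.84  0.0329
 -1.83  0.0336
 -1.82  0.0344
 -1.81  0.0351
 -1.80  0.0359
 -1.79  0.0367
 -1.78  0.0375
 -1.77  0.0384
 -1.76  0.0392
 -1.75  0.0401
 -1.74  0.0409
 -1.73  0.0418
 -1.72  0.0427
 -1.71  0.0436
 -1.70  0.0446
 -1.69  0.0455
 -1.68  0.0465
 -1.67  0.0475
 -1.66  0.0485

$0.21

T = 0.1667;  σ√T = 0.1592
d₁ = [ln(75/100) + (0.036 + 0.39²/2)·0.1667] / 0.1592 = [-0.2877 + 0.0187] / 0.1592 = -1.6896 which rounds to -1.69
d₂ = d₁ − σ√T = -1.6896 − 0.1592 = -1.8488 which rounds to -1.85
e^(−rT) = e^(−0.036·0.1667) = 0.9940
C = 75·N(-1.69) − 100·0.9940·N(-1.85) = 75·0.0455 − 100·0.9940·0.0322 = 3.4125 − 3.2007 = 0.2118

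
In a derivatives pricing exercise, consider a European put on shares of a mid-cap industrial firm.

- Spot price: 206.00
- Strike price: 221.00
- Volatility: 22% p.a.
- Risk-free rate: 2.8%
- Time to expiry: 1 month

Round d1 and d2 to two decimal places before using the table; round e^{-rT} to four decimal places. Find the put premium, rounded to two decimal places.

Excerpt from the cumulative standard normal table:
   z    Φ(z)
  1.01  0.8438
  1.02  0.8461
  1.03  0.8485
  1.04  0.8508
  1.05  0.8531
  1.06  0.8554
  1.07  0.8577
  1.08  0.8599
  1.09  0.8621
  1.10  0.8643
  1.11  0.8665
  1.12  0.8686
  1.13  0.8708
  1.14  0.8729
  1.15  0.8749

σ√T = 0.22·√0.08333 = 0.0635
d₁ = [ln(206/221) + (0.028 + ½·0.22²)·0.08333] / (σ√T) = (-0.0703 + 0.0043) / 0.0635 = -1.0382 ⇒ -1.04
d₂ = -1.0382 − 0.0635 = -1.1017 ⇒ -1.10
exp(−rT) = exp(−0.028·0.08333) = 0.9977
N(−d₂) = N(1.10) = 0.8643;  N(−d₁) = N(1.04) = 0.8508
P = 221·0.9977·0.8643 − 206·0.8508 = 190.5710 − 175.2648 = 15.3062

15.31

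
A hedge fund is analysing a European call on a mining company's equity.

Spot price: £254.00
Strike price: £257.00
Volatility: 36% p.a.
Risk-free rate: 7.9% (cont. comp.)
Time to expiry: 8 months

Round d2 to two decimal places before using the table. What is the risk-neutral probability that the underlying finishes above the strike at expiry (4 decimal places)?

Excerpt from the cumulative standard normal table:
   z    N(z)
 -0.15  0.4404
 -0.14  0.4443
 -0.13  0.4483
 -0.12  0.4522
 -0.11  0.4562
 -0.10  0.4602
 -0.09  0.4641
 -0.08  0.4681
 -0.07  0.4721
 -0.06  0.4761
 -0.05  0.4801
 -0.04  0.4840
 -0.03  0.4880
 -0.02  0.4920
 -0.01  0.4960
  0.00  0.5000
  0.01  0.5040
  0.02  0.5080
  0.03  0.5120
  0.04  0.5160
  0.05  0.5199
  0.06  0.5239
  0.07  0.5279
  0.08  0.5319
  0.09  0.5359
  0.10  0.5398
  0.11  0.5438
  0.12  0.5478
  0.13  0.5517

0.4960

T = 0.6667;  σ√T = 0.2939
d₁ = [ln(254/257) + (0.079 + 0.36²/2)·0.6667] / 0.2939 = [-0.0117 + 0.0959] / 0.2939 = 0.2862 → 0.29
d₂ = d₁ − σ√T = 0.2862 − 0.2939 = -0.0077 → -0.01
Risk-neutral Pr[S_T > K] = N(d₂) = N(-0.01) = 0.4960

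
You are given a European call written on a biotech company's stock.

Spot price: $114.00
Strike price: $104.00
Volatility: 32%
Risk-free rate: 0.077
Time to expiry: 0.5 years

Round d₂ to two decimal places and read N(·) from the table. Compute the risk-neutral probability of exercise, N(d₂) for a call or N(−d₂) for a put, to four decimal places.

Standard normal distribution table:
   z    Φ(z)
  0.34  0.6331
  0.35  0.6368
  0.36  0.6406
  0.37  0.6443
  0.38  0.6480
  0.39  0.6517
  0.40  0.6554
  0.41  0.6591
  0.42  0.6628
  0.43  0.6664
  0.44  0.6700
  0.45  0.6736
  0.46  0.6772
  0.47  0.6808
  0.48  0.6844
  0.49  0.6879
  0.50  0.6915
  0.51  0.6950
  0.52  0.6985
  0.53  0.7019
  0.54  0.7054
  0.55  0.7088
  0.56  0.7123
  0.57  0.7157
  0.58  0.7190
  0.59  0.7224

T = 0.5;  σ√T = 0.2263
d₁ = [ln(114/104) + (0.077 + 0.32²/2)·0.5] / 0.2263 = [0.0918 + 0.0641] / 0.2263 = 0.6890 → 0.69
d₂ = d₁ − σ√T = 0.6890 − 0.2263 = 0.4627 → 0.46
Pr(exercise) under Q = N(d₂) = 0.6772

0.6772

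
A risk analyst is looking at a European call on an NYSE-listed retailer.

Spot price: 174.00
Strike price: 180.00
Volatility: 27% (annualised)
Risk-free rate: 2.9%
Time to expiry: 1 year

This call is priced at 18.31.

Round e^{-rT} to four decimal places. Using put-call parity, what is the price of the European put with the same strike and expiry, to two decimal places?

19.16

exp(−rT) = exp(−0.029·1) = 0.9714
Put-call parity: C − P = S − K·e^(−rT) = 174 − 180·0.9714 = 174 − 174.8520 = -0.8520
P = C − (C − P) = 18.31 − (-0.8520) = 19.1620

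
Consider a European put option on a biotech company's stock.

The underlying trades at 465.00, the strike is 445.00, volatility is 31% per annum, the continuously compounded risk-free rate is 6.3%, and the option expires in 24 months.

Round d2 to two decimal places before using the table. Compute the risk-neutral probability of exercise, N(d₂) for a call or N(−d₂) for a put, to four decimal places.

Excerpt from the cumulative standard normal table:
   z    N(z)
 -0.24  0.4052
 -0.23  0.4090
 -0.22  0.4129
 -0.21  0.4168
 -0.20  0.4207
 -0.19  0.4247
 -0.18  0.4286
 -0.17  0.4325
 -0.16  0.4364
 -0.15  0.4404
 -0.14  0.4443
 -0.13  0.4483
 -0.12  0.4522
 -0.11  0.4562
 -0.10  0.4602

T = 2;  σ√T = 0.4384
d₁ = [ln(465/445) + (0.063 + 0.31²/2)·2] / 0.4384 = [0.0440 + 0.2221] / 0.4384 = 0.6069 ⇒ 0.61
d₂ = d₁ − σ√T = 0.6069 − 0.4384 = 0.1685 ⇒ 0.17
Risk-neutral Pr[S_T < K] = N(−d₂) = N(-0.17) = 0.4325

0.4325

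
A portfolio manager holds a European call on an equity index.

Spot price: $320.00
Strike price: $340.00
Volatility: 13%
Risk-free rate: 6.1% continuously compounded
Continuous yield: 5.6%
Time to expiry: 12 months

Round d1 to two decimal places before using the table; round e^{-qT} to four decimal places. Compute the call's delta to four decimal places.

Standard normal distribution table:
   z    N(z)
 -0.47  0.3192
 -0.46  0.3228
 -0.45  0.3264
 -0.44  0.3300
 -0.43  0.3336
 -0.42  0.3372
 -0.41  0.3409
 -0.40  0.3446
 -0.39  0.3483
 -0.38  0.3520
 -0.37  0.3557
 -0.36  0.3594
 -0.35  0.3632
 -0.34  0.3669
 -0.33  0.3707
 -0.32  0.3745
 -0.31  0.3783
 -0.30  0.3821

σ√T = 0.13·√1 = 0.1300
ln(S/K) + (r − q + σ²/2)T = ln(320/340) + (0.061 − 0.056 + 0.13²/2)·1 = -0.0606 + 0.0134 = -0.0472
d₁ = -0.0472 / 0.1300 = -0.3629 ≈ -0.36
N(d₁) = N(-0.36) = 0.3594
Δ_call = exp(−qT)·N(d₁) = 0.9455·0.3594 = 0.3398

0.3398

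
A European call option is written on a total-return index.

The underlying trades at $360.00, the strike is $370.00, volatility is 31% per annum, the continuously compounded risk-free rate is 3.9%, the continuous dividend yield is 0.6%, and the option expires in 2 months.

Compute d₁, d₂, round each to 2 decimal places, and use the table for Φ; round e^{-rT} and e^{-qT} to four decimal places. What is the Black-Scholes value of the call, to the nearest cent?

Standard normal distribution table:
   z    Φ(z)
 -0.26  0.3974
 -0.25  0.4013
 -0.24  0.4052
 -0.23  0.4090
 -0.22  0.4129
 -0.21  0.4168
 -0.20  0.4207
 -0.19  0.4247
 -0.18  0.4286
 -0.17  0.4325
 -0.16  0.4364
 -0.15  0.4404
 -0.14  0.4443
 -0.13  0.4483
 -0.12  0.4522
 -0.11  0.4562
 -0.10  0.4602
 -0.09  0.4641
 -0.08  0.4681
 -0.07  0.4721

T = 0.1667;  σ√T = 0.1266
d₁ = [ln(360/370) + (0.039 − 0.006 + 0.31²/2)·0.1667] / 0.1266 = [-0.0274 + 0.0135] / 0.1266 = -0.1098 → -0.11
d₂ = d₁ − σ√T = -0.1098 − 0.1266 = -0.2363 → -0.24
exp(−qT) = exp(−0.006·0.1667) = 0.9990;  exp(−rT) = exp(−0.039·0.1667) = 0.9935
N(d₁) = N(-0.11) = 0.4562;  N(d₂) = N(-0.24) = 0.4052
C = 360·0.9990·0.4562 − 370·0.9935·0.4052 = 164.0678 − 148.9495 = 15.1183

$15.12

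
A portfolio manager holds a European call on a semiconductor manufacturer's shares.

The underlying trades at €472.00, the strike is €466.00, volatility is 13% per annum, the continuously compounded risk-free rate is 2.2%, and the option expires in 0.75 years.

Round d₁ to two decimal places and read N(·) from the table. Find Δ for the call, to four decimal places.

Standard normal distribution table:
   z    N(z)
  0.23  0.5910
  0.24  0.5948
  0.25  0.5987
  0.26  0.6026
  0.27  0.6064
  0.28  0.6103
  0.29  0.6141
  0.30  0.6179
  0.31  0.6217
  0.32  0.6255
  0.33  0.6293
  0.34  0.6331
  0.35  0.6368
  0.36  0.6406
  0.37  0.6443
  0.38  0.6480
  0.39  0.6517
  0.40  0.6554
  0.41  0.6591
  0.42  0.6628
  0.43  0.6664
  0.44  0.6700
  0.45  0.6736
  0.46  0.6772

0.6255

T = 0.75;  σ√T = 0.1126
d₁ = [ln(472/466) + (0.022 + 0.13²/2)·0.75] / 0.1126 = [0.0128 + 0.0228] / 0.1126 = 0.3165 → 0.32
N(d₁) = N(0.32) = 0.6255
Δ_call = N(d₁) = 0.6255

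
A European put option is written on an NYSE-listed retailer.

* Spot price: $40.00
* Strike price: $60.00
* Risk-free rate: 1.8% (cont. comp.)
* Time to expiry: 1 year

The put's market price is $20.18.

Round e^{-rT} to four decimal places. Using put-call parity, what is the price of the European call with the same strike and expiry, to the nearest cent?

$1.25

exp(−rT) = exp(−0.018·1) = 0.9822
Put-call parity: C − P = S − K·e^(−rT) = 40 − 60·0.9822 = 40 − 58.9320 = -18.9320
C = P + (C − P) = 20.18 + (-18.9320) = 1.2480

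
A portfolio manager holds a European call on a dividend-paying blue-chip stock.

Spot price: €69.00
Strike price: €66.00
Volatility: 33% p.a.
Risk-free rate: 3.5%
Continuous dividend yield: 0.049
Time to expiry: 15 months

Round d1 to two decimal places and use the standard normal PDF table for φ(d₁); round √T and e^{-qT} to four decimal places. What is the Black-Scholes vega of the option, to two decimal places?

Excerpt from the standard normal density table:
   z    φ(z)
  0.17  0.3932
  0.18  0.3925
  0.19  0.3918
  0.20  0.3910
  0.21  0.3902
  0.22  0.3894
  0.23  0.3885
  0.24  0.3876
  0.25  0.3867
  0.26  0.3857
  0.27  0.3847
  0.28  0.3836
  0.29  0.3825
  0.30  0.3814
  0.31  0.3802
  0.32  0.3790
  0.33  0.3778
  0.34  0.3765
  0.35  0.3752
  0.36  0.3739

27.99

σ√T = 0.33 × 1.1180 = 0.3690
d₁ = [ln(69/66) + (0.035 − 0.049 + ½·0.33²)·1.25] / (σ√T) = (0.0445 + 0.0506) / 0.3690 = 0.2575 ≈ 0.26
√T = √1.25 = 1.1180
φ(d₁) = φ(0.26) = 0.3857
exp(−qT) = exp(−0.049·1.25) = 0.9406
vega = S·exp(−qT)·φ(d₁)·√T = 69·0.9406·0.3857·1.1180 = 27.9863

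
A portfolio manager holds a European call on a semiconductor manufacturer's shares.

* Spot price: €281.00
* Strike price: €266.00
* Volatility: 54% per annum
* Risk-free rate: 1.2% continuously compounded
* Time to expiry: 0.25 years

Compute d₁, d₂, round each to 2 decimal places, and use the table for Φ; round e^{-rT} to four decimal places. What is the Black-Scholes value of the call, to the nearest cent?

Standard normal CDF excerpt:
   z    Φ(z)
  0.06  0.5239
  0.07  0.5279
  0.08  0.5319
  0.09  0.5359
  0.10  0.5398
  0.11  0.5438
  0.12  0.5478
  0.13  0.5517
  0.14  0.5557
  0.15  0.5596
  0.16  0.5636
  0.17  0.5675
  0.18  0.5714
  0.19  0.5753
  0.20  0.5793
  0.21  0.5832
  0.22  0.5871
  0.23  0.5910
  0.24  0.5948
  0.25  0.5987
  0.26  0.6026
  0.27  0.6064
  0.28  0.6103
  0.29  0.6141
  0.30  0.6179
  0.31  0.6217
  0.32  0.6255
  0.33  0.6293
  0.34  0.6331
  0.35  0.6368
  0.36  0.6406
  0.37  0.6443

€37.88

σ√T = 0.54 × 0.5000 = 0.2700
ln(S/K) + (r + σ²/2)T = ln(281/266) + (0.012 + 0.54²/2)·0.25 = 0.0549 + 0.0395 = 0.0943
d₁ = 0.0943 / 0.2700 = 0.3493 ≈ 0.35
d₂ = d₁ − σ√T = 0.3493 − 0.2700 = 0.0793 ≈ 0.08
e^(−rT) = e^(−0.012·0.25) = 0.9970
C = 281·N(0.35) − 266·0.9970·N(0.08) = 281·0.6368 − 266·0.9970·0.5319 = 178.9408 − 141.0609 = 37.8799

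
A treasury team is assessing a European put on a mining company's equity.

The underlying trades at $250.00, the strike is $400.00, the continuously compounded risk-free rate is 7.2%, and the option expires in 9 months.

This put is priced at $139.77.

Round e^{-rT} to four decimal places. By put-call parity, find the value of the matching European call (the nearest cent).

$10.81

exp(−rT) = exp(−0.072·0.75) = 0.9474
Put-call parity: C − P = S − K·e^(−rT) = 250 − 400·0.9474 = 250 − 378.9600 = -128.9600
C = P + (C − P) = 139.77 + (-128.9600) = 10.8100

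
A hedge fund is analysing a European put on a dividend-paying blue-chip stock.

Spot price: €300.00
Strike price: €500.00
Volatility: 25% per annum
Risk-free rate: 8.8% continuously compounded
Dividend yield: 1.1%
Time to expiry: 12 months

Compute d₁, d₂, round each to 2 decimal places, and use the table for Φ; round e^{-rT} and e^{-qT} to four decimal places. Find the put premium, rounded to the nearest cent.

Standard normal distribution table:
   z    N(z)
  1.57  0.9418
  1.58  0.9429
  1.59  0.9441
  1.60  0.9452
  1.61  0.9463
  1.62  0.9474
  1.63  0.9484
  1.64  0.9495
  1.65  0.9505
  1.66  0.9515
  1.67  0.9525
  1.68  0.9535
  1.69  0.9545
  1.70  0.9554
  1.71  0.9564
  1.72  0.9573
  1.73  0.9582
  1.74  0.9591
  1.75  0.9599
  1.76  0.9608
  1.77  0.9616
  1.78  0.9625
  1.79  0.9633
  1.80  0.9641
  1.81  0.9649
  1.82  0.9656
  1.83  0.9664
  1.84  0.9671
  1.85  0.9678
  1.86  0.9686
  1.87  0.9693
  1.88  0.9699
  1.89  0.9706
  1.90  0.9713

σ√T = 0.25·√1 = 0.2500
ln(S/K) + (r − q + σ²/2)T = ln(300/500) + (0.088 − 0.011 + 0.25²/2)·1 = -0.5108 + 0.1082 = -0.4026
d₁ = -0.4026 / 0.2500 = -1.6103 ⇒ -1.61
d₂ = d₁ − σ√T = -1.6103 − 0.2500 = -1.8603 ⇒ -1.86
exp(−qT) = exp(−0.011·1) = 0.9891;  exp(−rT) = exp(−0.088·1) = 0.9158
N(−d₂) = N(1.86) = 0.9686;  N(−d₁) = N(1.61) = 0.9463
P = 500·0.9158·0.9686 − 300·0.9891·0.9463 = 443.5219 − 280.7956 = 162.7263

€162.73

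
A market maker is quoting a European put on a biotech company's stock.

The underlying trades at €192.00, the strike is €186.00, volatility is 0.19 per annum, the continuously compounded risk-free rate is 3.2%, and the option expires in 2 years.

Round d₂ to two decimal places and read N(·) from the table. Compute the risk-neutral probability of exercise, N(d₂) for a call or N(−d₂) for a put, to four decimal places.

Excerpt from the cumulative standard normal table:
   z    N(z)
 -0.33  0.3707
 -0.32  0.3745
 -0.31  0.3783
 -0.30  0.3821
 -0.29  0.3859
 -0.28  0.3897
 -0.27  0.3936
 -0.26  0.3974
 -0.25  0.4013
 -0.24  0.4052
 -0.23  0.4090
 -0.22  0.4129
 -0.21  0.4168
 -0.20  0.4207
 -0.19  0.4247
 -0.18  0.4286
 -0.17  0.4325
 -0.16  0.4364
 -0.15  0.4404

0.4129

T = 2;  σ√T = 0.2687
d₁ = [ln(192/186) + (0.032 + 0.19²/2)·2] / 0.2687 = [0.0317 + 0.1001] / 0.2687 = 0.4907 which rounds to 0.49
d₂ = d₁ − σ√T = 0.4907 − 0.2687 = 0.2220 which rounds to 0.22
Pr(exercise) under Q = N(−d₂) = N(-0.22) = 0.4129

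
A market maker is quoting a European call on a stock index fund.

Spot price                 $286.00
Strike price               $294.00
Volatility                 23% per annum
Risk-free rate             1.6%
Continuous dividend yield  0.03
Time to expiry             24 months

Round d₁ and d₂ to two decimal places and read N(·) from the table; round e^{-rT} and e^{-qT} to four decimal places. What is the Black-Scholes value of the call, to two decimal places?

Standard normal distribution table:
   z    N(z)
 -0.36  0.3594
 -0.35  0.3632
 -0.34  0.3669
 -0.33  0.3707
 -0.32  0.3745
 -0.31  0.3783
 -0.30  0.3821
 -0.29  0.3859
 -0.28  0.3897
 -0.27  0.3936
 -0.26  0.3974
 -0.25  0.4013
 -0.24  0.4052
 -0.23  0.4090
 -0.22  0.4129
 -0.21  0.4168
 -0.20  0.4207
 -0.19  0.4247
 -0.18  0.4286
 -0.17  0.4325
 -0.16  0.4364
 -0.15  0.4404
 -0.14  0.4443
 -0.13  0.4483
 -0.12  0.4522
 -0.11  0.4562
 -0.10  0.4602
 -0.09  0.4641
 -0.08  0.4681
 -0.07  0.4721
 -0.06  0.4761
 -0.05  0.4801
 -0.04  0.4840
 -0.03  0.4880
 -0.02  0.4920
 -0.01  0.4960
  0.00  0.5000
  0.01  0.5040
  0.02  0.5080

σ√T = 0.23·√2 = 0.3253
d₁ = [ln(286/294) + (0.016 − 0.03 + 0.23²/2)·2] / 0.3253 = [-0.0276 + 0.0249] / 0.3253 = -0.0083 which rounds to -0.01
d₂ = d₁ − σ√T = -0.0083 − 0.3253 = -0.3335 which rounds to -0.33
exp(−qT) = exp(−0.03·2) = 0.9418;  exp(−rT) = exp(−0.016·2) = 0.9685
N(d₁) = N(-0.01) = 0.4960;  N(d₂) = N(-0.33) = 0.3707
C = 286·0.9418·0.4960 − 294·0.9685·0.3707 = 133.6000 − 105.5527 = 28.0472

$28.05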